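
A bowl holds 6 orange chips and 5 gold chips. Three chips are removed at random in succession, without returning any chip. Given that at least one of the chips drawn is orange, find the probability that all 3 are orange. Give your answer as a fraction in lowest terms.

P(all 3 orange) = C(6,3)/C(11,3) = 4/33; P(at least one orange) = 1 − C(5,3)/C(11,3) = 31/33.
Since 'all 3 orange' ⊆ 'at least one orange', P(all 3 | at least one) = 4/33 / 31/33 = 4/31 ≈ 0.1290.

4/31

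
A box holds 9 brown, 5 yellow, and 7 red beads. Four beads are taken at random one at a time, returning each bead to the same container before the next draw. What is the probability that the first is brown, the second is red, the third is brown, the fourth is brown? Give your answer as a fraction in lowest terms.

9/343

Multiply the conditional probability of each draw in order, with replacement (the composition resets each draw).
P = (9/21) · (7/21) · (9/21) · (9/21) = 9/343 ≈ 0.0262.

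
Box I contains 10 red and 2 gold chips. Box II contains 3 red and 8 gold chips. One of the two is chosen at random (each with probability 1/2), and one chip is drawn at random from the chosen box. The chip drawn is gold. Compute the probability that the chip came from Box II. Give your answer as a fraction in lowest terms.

48/59

P(gold | Box I) = 1/6; P(gold | Box II) = 8/11.
P(gold) = 1/2·1/6 + 1/2·8/11 = 59/132.
By Bayes' rule, P(Box II | gold) = 4/11 / 59/132 = 48/59 ≈ 0.8136.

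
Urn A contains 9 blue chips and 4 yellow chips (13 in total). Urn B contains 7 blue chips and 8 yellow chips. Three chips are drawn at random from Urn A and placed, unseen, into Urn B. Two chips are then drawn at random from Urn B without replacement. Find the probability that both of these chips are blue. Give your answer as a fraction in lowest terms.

160/663

Condition on how many of the transferred chips are blue (from Urn A: 9 blue of 13; then Urn B has 18 total).
  0 blue: C(9,0)C(4,3)/C(13,3) = 2/143; then P = C(7,2)/C(18,2) = 7/51
  1 blue: C(9,1)C(4,2)/C(13,3) = 27/143; then P = C(8,2)/C(18,2) = 28/153
  2 blue: C(9,2)C(4,1)/C(13,3) = 72/143; then P = C(9,2)/C(18,2) = 4/17
  3 blue: C(9,3)C(4,0)/C(13,3) = 42/143; then P = C(10,2)/C(18,2) = 5/17
P(both blue) = 160/663 ≈ 0.2413.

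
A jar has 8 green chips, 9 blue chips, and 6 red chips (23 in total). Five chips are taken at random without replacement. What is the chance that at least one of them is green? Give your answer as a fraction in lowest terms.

398/437

Use the complement: P(at least one green) = 1 − P(no green).
P(none) = C(15,5)/C(23,5) = 3003/33649.
So P = 1 − 3003/33649 = 398/437 ≈ 0.9108.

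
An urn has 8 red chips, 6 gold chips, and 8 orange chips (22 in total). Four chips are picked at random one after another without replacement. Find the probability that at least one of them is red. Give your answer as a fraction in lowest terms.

82/95

Use the complement: P(at least one red) = 1 − P(no red).
P(none) = C(14,4)/C(22,4) = 1001/7315.
So P = 1 − 1001/7315 = 82/95 ≈ 0.8632.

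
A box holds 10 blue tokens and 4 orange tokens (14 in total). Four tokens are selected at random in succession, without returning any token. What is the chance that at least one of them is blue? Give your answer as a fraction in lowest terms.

Use the complement: P(at least one blue) = 1 − P(no blue).
P(none) = C(4,4)/C(14,4) = 1/1001.
So P = 1 − 1/1001 = 1000/1001 ≈ 0.9990.

1000/1001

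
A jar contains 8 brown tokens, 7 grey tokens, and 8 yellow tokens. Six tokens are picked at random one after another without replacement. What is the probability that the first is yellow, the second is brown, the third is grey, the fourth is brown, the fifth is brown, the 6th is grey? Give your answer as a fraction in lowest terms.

112/72105

Multiply the conditional probability of each draw in order, without replacement, so each draw removes one from its color and from the total.
P = (8/23) · (8/22) · (7/21) · (7/20) · (6/19) · (6/18) = 112/72105 ≈ 0.0016.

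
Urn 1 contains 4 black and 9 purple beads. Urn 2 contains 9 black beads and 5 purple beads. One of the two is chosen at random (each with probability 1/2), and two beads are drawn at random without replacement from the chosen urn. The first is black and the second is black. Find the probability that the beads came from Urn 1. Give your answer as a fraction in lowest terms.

P(E | Urn 1) = 1/13; P(E | Urn 2) = 36/91.
P(E) = 1/2·1/13 + 1/2·36/91 = 43/182.
By Bayes' rule, P(Urn 1 | E) = 1/26 / 43/182 = 7/43 ≈ 0.1628.

7/43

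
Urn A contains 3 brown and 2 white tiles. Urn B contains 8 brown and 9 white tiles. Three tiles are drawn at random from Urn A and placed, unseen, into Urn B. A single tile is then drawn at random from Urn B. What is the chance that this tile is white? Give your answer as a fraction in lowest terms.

Condition on how many of the transferred tiles are white (from Urn A: 2 white of 5; then Urn B has 20 total).
  0 white: C(2,0)C(3,3)/C(5,3) = 1/10; then P = 9/20
  1 white: C(2,1)C(3,2)/C(5,3) = 3/5; then P = 10/20
  2 white: C(2,2)C(3,1)/C(5,3) = 3/10; then P = 11/20
P(white from Urn B) = 51/100 ≈ 0.5100.

51/100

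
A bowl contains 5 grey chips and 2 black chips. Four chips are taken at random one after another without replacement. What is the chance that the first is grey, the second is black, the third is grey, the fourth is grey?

1/7

Multiply the conditional probability of each draw in order, without replacement, so each draw removes one from its color and from the total.
P = (5/7) · (2/6) · (4/5) · (3/4) = 1/7 ≈ 0.1429.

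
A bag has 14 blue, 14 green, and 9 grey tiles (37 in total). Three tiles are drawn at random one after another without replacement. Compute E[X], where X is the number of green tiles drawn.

By linearity of expectation, E[X] = Σ P(draw i is green); by symmetry each draw (even without replacement) has P(green) = 14/37.
E[X] = 3 · 14/37 = 42/37 ≈ 1.1351.

42/37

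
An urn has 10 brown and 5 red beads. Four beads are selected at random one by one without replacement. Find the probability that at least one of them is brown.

Use the complement: P(at least one brown) = 1 − P(no brown).
P(none) = C(5,4)/C(15,4) = 5/1365.
So P = 1 − 5/1365 = 272/273 ≈ 0.9963.

272/273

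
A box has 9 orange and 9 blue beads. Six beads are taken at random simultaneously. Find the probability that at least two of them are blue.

413/442

Sum the hypergeometric tail for j = 2,…,6 blue beads.
Favorable = C(9,2)·C(9,4) + C(9,3)·C(9,3) + C(9,4)·C(9,2) + C(9,5)·C(9,1) + C(9,6)·C(9,0) = 17346; total = C(18,6) = 18564.
P = 17346/18564 = 413/442 ≈ 0.9344.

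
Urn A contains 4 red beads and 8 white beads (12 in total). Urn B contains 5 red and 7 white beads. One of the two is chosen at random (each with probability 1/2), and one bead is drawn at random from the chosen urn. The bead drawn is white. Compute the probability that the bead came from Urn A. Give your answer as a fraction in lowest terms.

P(white | Urn A) = 2/3; P(white | Urn B) = 7/12.
P(white) = 1/2·2/3 + 1/2·7/12 = 5/8.
By Bayes' rule, P(Urn A | white) = 1/3 / 5/8 = 8/15 ≈ 0.5333.

8/15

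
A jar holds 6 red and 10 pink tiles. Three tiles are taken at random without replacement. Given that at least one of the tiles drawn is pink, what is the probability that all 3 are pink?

2/9

P(all 3 pink) = C(10,3)/C(16,3) = 3/14; P(at least one pink) = 1 − C(6,3)/C(16,3) = 27/28.
Since 'all 3 pink' ⊆ 'at least one pink', P(all 3 | at least one) = 3/14 / 27/28 = 2/9 ≈ 0.2222.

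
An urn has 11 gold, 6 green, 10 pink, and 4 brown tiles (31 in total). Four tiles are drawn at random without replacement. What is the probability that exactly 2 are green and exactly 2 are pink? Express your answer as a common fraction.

135/6293

Unordered draws without replacement: count favorable combinations over C(31,4).
Favorable = C(11,0) · C(6,2) · C(10,2) · C(4,0) = 675; total = C(31,4) = 31465.
P = 675/31465 = 135/6293 ≈ 0.0215.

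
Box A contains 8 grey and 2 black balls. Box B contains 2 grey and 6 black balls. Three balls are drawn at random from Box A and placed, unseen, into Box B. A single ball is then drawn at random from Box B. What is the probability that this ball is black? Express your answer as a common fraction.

3/5

Condition on how many of the transferred balls are black (from Box A: 2 black of 10; then Box B has 11 total).
  0 black: C(2,0)C(8,3)/C(10,3) = 7/15; then P = 6/11
  1 black: C(2,1)C(8,2)/C(10,3) = 7/15; then P = 7/11
  2 black: C(2,2)C(8,1)/C(10,3) = 1/15; then P = 8/11
P(black from Box B) = 3/5 ≈ 0.6000.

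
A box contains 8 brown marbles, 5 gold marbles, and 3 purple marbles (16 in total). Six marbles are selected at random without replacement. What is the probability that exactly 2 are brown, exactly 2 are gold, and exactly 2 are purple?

15/143

Unordered draws without replacement: count favorable combinations over C(16,6).
Favorable = C(8,2) · C(5,2) · C(3,2) = 840; total = C(16,6) = 8008.
P = 840/8008 = 15/143 ≈ 0.1049.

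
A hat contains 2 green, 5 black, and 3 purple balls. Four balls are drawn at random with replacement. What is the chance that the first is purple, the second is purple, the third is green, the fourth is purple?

27/5000

Multiply the conditional probability of each draw in order, with replacement (the composition resets each draw).
P = (3/10) · (3/10) · (2/10) · (3/10) = 27/5000 ≈ 0.0054.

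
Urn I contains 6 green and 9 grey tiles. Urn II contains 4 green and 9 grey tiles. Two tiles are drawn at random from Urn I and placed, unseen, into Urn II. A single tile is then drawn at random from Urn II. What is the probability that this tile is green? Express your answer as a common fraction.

Condition on how many of the transferred tiles are green (from Urn I: 6 green of 15; then Urn II has 15 total).
  0 green: C(6,0)C(9,2)/C(15,2) = 12/35; then P = 4/15
  1 green: C(6,1)C(9,1)/C(15,2) = 18/35; then P = 5/15
  2 green: C(6,2)C(9,0)/C(15,2) = 1/7; then P = 6/15
P(green from Urn II) = 8/25 ≈ 0.3200.

8/25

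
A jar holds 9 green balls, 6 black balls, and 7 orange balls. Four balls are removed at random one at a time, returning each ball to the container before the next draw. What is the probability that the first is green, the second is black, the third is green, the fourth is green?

2187/117128

Multiply the conditional probability of each draw in order, with replacement (the composition resets each draw).
P = (9/22) · (6/22) · (9/22) · (9/22) = 2187/117128 ≈ 0.0187.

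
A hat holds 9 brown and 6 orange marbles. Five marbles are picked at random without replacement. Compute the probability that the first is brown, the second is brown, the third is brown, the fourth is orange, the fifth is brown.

36/715

Multiply the conditional probability of each draw in order, without replacement, so each draw removes one from its color and from the total.
P = (9/15) · (8/14) · (7/13) · (6/12) · (6/11) = 36/715 ≈ 0.0503.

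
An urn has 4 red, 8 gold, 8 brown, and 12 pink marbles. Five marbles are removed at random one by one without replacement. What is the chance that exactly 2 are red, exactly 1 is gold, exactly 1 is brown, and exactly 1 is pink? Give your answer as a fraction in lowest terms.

144/6293

Unordered draws without replacement: count favorable combinations over C(32,5).
Favorable = C(4,2) · C(8,1) · C(8,1) · C(12,1) = 4608; total = C(32,5) = 201376.
P = 4608/201376 = 144/6293 ≈ 0.0229.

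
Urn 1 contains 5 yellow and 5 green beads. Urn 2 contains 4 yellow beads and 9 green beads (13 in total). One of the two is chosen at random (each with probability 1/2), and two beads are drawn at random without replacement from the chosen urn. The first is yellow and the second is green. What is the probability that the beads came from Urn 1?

65/119

P(E | Urn 1) = 5/18; P(E | Urn 2) = 3/13.
P(E) = 1/2·5/18 + 1/2·3/13 = 119/468.
By Bayes' rule, P(Urn 1 | E) = 5/36 / 119/468 = 65/119 ≈ 0.5462.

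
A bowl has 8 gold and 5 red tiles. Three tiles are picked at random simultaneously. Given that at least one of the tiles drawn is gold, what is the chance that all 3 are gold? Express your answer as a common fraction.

14/69

P(all 3 gold) = C(8,3)/C(13,3) = 28/143; P(at least one gold) = 1 − C(5,3)/C(13,3) = 138/143.
Since 'all 3 gold' ⊆ 'at least one gold', P(all 3 | at least one) = 28/143 / 138/143 = 14/69 ≈ 0.2029.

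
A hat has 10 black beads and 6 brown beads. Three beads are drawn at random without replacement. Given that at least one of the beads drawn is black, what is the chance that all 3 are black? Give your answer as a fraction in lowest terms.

2/9

P(all 3 black) = C(10,3)/C(16,3) = 3/14; P(at least one black) = 1 − C(6,3)/C(16,3) = 27/28.
Since 'all 3 black' ⊆ 'at least one black', P(all 3 | at least one) = 3/14 / 27/28 = 2/9 ≈ 0.2222.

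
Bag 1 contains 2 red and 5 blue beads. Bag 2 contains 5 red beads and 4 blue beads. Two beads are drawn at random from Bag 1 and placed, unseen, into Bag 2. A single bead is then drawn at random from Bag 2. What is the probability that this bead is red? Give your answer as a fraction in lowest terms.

39/77

Condition on how many of the transferred beads are red (from Bag 1: 2 red of 7; then Bag 2 has 11 total).
  0 red: C(2,0)C(5,2)/C(7,2) = 10/21; then P = 5/11
  1 red: C(2,1)C(5,1)/C(7,2) = 10/21; then P = 6/11
  2 red: C(2,2)C(5,0)/C(7,2) = 1/21; then P = 7/11
P(red from Bag 2) = 39/77 ≈ 0.5065.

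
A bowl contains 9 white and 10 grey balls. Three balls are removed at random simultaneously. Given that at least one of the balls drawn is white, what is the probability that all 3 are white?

28/283

P(all 3 white) = C(9,3)/C(19,3) = 28/323; P(at least one white) = 1 − C(10,3)/C(19,3) = 283/323.
Since 'all 3 white' ⊆ 'at least one white', P(all 3 | at least one) = 28/323 / 283/323 = 28/283 ≈ 0.0989.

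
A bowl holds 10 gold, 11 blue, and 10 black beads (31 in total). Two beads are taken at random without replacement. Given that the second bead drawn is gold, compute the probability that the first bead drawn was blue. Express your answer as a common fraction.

11/30

P(first=blue and the second bead drawn is gold) = (11/31)·(10/30) = 11/93.
P(the second bead drawn is gold) = Σ over first color = 3/31 + 11/93 + 10/93 = 10/31.
By Bayes, P(first=blue | the second bead drawn is gold) = 11/93 / 10/31 = 11/30 ≈ 0.3667.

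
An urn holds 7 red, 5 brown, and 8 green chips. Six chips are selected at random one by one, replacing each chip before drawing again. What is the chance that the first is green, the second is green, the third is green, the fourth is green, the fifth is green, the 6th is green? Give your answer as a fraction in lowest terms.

Multiply the conditional probability of each draw in order, with replacement (the composition resets each draw).
P = (8/20) · (8/20) · (8/20) · (8/20) · (8/20) · (8/20) = 64/15625 ≈ 0.0041.

64/15625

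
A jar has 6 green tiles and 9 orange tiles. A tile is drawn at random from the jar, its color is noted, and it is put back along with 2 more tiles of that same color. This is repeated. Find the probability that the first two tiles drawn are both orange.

After a orange draw the jar holds 11 orange out of 17.
P = (9/15)·(11/17) = 33/85 ≈ 0.3882.

33/85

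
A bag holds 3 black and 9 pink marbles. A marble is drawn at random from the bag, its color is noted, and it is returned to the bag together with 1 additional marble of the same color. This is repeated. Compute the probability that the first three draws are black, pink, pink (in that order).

Track the composition after each reinforcement of +1.
P = (3/12) · (9/13) · (10/14) = 45/364 ≈ 0.1236.

45/364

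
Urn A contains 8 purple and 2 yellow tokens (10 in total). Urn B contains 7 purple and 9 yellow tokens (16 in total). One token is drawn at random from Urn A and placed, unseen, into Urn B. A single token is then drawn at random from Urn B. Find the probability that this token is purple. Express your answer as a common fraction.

39/85

Condition on how many of the transferred tokens are purple (from Urn A: 8 purple of 10; then Urn B has 17 total).
  0 purple: C(8,0)C(2,1)/C(10,1) = 1/5; then P = 7/17
  1 purple: C(8,1)C(2,0)/C(10,1) = 4/5; then P = 8/17
P(purple from Urn B) = 39/85 ≈ 0.4588.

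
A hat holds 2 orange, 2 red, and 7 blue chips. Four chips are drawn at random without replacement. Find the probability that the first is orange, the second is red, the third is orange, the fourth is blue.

Multiply the conditional probability of each draw in order, without replacement, so each draw removes one from its color and from the total.
P = (2/11) · (2/10) · (1/9) · (7/8) = 7/1980 ≈ 0.0035.

7/1980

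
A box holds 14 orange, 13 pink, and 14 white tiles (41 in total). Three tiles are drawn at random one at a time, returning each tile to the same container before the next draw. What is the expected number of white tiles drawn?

42/41

By linearity of expectation, E[X] = Σ P(draw i is white); each independent draw has P(white) = 14/41.
E[X] = 3 · 14/41 = 42/41 ≈ 1.0244.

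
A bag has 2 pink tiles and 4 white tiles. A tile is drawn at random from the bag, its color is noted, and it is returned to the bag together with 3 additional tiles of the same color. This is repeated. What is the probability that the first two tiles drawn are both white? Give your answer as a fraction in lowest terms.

14/27

After a white draw the bag holds 7 white out of 9.
P = (4/6)·(7/9) = 14/27 ≈ 0.5185.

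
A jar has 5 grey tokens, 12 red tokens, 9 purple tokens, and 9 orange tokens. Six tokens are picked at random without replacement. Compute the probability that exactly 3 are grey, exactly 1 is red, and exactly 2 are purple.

Unordered draws without replacement: count favorable combinations over C(35,6).
Favorable = C(5,3) · C(12,1) · C(9,2) · C(9,0) = 4320; total = C(35,6) = 1623160.
P = 4320/1623160 = 108/40579 ≈ 0.0027.

108/40579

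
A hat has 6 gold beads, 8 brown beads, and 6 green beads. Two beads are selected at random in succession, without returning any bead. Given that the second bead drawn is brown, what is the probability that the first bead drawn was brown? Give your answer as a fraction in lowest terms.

P(first=brown and the second bead drawn is brown) = (8/20)·(7/19) = 14/95.
P(the second bead drawn is brown) = Σ over first color = 12/95 + 14/95 + 12/95 = 2/5.
By Bayes, P(first=brown | the second bead drawn is brown) = 14/95 / 2/5 = 7/19 ≈ 0.3684.

7/19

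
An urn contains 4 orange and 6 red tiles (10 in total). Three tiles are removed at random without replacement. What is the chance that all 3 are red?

1/6

Unordered draws without replacement: count favorable combinations over C(10,3).
Favorable = C(4,0) · C(6,3) = 20; total = C(10,3) = 120.
P = 20/120 = 1/6 ≈ 0.1667.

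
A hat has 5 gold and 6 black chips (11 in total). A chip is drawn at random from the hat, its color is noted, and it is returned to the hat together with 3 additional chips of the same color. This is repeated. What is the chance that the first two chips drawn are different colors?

Either black then gold, or gold then black; after the first draw the total is 14.
P = (6/11)·(5/14) + (5/11)·(6/14) = 30/77 ≈ 0.3896.

30/77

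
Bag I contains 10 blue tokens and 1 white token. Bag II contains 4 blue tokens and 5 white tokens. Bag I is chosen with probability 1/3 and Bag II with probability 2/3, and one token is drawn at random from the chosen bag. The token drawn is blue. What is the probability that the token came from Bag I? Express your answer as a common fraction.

45/89

P(blue | Bag I) = 10/11; P(blue | Bag II) = 4/9.
P(blue) = 1/3·10/11 + 2/3·4/9 = 178/297.
By Bayes' rule, P(Bag I | blue) = 10/33 / 178/297 = 45/89 ≈ 0.5056.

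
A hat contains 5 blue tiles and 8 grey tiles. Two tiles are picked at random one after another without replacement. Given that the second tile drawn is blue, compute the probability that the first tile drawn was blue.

1/3

P(first=blue and the second tile drawn is blue) = (5/13)·(4/12) = 5/39.
P(the second tile drawn is blue) = Σ over first color = 5/39 + 10/39 = 5/13.
By Bayes, P(first=blue | the second tile drawn is blue) = 5/39 / 5/13 = 1/3 ≈ 0.3333.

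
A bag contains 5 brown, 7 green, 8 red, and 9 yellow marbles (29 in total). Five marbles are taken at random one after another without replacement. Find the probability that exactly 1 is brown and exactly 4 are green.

Unordered draws without replacement: count favorable combinations over C(29,5).
Favorable = C(5,1) · C(7,4) · C(8,0) · C(9,0) = 175; total = C(29,5) = 118755.
P = 175/118755 = 5/3393 ≈ 0.0015.

5/3393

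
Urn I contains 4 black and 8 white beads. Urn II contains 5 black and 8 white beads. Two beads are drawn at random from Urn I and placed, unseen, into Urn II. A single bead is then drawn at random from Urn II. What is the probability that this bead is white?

28/45

Condition on how many of the transferred beads are white (from Urn I: 8 white of 12; then Urn II has 15 total).
  0 white: C(8,0)C(4,2)/C(12,2) = 1/11; then P = 8/15
  1 white: C(8,1)C(4,1)/C(12,2) = 16/33; then P = 9/15
  2 white: C(8,2)C(4,0)/C(12,2) = 14/33; then P = 10/15
P(white from Urn II) = 28/45 ≈ 0.6222.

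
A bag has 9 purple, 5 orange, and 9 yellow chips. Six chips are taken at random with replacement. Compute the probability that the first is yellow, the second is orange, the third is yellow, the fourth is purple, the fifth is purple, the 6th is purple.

295245/148035889

Multiply the conditional probability of each draw in order, with replacement (the composition resets each draw).
P = (9/23) · (5/23) · (9/23) · (9/23) · (9/23) · (9/23) = 295245/148035889 ≈ 0.0020.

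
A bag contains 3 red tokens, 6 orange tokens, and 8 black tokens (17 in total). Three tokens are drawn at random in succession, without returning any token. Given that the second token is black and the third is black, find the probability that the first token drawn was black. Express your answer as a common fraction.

2/5

P(first=black and the second token is black and the third is black) = (8/17)·(7/16)·(6/15) = 7/85.
P(E) = Σ over first color = 7/170 + 7/85 + 7/85 = 7/34.
By Bayes, P(first=black | E) = 7/85 / 7/34 = 2/5 ≈ 0.4000.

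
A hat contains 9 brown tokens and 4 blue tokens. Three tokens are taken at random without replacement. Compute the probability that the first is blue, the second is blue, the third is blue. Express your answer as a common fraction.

2/143

Multiply the conditional probability of each draw in order, without replacement, so each draw removes one from its color and from the total.
P = (4/13) · (3/12) · (2/11) = 2/143 ≈ 0.0140.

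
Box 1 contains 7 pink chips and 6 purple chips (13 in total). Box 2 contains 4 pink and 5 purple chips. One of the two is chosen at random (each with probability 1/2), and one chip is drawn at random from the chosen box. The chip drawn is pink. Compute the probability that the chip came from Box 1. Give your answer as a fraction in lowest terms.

63/115

P(pink | Box 1) = 7/13; P(pink | Box 2) = 4/9.
P(pink) = 1/2·7/13 + 1/2·4/9 = 115/234.
By Bayes' rule, P(Box 1 | pink) = 7/26 / 115/234 = 63/115 ≈ 0.5478.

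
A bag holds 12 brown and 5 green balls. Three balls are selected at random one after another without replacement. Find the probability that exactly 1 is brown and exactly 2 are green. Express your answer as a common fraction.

Unordered draws without replacement: count favorable combinations over C(17,3).
Favorable = C(12,1) · C(5,2) = 120; total = C(17,3) = 680.
P = 120/680 = 3/17 ≈ 0.1765.

3/17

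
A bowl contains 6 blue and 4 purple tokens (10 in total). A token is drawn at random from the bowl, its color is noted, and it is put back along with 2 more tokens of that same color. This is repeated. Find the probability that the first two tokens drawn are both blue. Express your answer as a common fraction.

2/5

After a blue draw the bowl holds 8 blue out of 12.
P = (6/10)·(8/12) = 2/5 ≈ 0.4000.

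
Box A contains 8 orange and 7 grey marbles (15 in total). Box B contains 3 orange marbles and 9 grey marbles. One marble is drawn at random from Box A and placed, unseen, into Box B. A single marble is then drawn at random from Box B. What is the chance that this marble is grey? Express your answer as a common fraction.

Condition on how many of the transferred marbles are grey (from Box A: 7 grey of 15; then Box B has 13 total).
  0 grey: C(7,0)C(8,1)/C(15,1) = 8/15; then P = 9/13
  1 grey: C(7,1)C(8,0)/C(15,1) = 7/15; then P = 10/13
P(grey from Box B) = 142/195 ≈ 0.7282.

142/195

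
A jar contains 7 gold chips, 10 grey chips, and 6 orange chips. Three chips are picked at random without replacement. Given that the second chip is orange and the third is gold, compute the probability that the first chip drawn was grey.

P(first=grey and the second chip is orange and the third is gold) = (10/23)·(6/22)·(7/21) = 10/253.
P(E) = Σ over first color = 6/253 + 10/253 + 5/253 = 21/253.
By Bayes, P(first=grey | E) = 10/253 / 21/253 = 10/21 ≈ 0.4762.

10/21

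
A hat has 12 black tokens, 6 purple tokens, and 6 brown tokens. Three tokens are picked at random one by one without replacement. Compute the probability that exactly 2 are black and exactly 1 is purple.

Unordered draws without replacement: count favorable combinations over C(24,3).
Favorable = C(12,2) · C(6,1) · C(6,0) = 396; total = C(24,3) = 2024.
P = 396/2024 = 9/46 ≈ 0.1957.

9/46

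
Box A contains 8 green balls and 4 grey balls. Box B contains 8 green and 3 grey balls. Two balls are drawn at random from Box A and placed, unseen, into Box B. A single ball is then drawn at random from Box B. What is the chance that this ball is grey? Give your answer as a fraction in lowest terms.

Condition on how many of the transferred balls are grey (from Box A: 4 grey of 12; then Box B has 13 total).
  0 grey: C(4,0)C(8,2)/C(12,2) = 14/33; then P = 3/13
  1 grey: C(4,1)C(8,1)/C(12,2) = 16/33; then P = 4/13
  2 grey: C(4,2)C(8,0)/C(12,2) = 1/11; then P = 5/13
P(grey from Box B) = 11/39 ≈ 0.2821.

11/39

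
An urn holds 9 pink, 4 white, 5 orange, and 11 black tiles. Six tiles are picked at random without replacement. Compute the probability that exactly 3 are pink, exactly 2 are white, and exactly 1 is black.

22/1885

Unordered draws without replacement: count favorable combinations over C(29,6).
Favorable = C(9,3) · C(4,2) · C(5,0) · C(11,1) = 5544; total = C(29,6) = 475020.
P = 5544/475020 = 22/1885 ≈ 0.0117.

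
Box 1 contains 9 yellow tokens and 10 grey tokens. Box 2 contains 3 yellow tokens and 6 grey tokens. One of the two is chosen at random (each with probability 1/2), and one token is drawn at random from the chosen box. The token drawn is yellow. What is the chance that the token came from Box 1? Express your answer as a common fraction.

P(yellow | Box 1) = 9/19; P(yellow | Box 2) = 1/3.
P(yellow) = 1/2·9/19 + 1/2·1/3 = 23/57.
By Bayes' rule, P(Box 1 | yellow) = 9/38 / 23/57 = 27/46 ≈ 0.5870.

27/46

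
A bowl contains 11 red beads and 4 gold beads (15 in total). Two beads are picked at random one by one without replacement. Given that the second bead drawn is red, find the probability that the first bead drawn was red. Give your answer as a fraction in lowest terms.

5/7

P(first=red and the second bead drawn is red) = (11/15)·(10/14) = 11/21.
P(the second bead drawn is red) = Σ over first color = 11/21 + 22/105 = 11/15.
By Bayes, P(first=red | the second bead drawn is red) = 11/21 / 11/15 = 5/7 ≈ 0.7143.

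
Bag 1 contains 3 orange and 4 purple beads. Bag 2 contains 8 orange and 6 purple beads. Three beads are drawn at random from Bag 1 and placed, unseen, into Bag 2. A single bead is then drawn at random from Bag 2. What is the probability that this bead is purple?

54/119

Condition on how many of the transferred beads are purple (from Bag 1: 4 purple of 7; then Bag 2 has 17 total).
  0 purple: C(4,0)C(3,3)/C(7,3) = 1/35; then P = 6/17
  1 purple: C(4,1)C(3,2)/C(7,3) = 12/35; then P = 7/17
  2 purple: C(4,2)C(3,1)/C(7,3) = 18/35; then P = 8/17
  3 purple: C(4,3)C(3,0)/C(7,3) = 4/35; then P = 9/17
P(purple from Bag 2) = 54/119 ≈ 0.4538.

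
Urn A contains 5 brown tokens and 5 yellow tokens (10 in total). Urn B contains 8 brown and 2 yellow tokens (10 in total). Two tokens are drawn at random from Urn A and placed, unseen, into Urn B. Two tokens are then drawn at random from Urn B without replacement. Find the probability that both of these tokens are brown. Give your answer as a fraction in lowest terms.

163/297

Condition on how many of the transferred tokens are brown (from Urn A: 5 brown of 10; then Urn B has 12 total).
  0 brown: C(5,0)C(5,2)/C(10,2) = 2/9; then P = C(8,2)/C(12,2) = 14/33
  1 brown: C(5,1)C(5,1)/C(10,2) = 5/9; then P = C(9,2)/C(12,2) = 6/11
  2 brown: C(5,2)C(5,0)/C(10,2) = 2/9; then P = C(10,2)/C(12,2) = 15/22
P(both brown) = 163/297 ≈ 0.5488.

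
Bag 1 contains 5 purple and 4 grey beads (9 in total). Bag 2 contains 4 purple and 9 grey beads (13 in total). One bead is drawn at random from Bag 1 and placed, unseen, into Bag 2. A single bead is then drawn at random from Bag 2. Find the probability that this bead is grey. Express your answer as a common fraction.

85/126

Condition on how many of the transferred beads are grey (from Bag 1: 4 grey of 9; then Bag 2 has 14 total).
  0 grey: C(4,0)C(5,1)/C(9,1) = 5/9; then P = 9/14
  1 grey: C(4,1)C(5,0)/C(9,1) = 4/9; then P = 10/14
P(grey from Bag 2) = 85/126 ≈ 0.6746.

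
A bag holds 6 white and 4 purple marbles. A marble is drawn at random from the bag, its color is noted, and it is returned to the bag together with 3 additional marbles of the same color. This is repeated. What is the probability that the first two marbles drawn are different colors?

Either white then purple, or purple then white; after the first draw the total is 13.
P = (6/10)·(4/13) + (4/10)·(6/13) = 24/65 ≈ 0.3692.

24/65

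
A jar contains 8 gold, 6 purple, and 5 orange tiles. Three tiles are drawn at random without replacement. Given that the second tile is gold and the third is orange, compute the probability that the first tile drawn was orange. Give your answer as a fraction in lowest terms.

4/17

P(first=orange and the second tile is gold and the third is orange) = (5/19)·(8/18)·(4/17) = 80/2907.
P(E) = Σ over first color = 140/2907 + 40/969 + 80/2907 = 20/171.
By Bayes, P(first=orange | E) = 80/2907 / 20/171 = 4/17 ≈ 0.2353.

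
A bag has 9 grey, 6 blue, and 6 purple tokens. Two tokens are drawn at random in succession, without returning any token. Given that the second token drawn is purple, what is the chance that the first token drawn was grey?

9/20

P(first=grey and the second token drawn is purple) = (9/21)·(6/20) = 9/70.
P(the second token drawn is purple) = Σ over first color = 9/70 + 3/35 + 1/14 = 2/7.
By Bayes, P(first=grey | the second token drawn is purple) = 9/70 / 2/7 = 9/20 ≈ 0.4500.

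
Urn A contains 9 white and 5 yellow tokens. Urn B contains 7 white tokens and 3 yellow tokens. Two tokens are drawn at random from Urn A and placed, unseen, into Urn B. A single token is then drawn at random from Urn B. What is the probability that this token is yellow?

13/42

Condition on how many of the transferred tokens are yellow (from Urn A: 5 yellow of 14; then Urn B has 12 total).
  0 yellow: C(5,0)C(9,2)/C(14,2) = 36/91; then P = 3/12
  1 yellow: C(5,1)C(9,1)/C(14,2) = 45/91; then P = 4/12
  2 yellow: C(5,2)C(9,0)/C(14,2) = 10/91; then P = 5/12
P(yellow from Urn B) = 13/42 ≈ 0.3095.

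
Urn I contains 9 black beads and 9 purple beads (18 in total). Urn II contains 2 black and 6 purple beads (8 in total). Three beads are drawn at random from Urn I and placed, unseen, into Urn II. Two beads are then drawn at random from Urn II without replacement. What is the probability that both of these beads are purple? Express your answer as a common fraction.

84/187

Condition on how many of the transferred beads are purple (from Urn I: 9 purple of 18; then Urn II has 11 total).
  0 purple: C(9,0)C(9,3)/C(18,3) = 7/68; then P = C(6,2)/C(11,2) = 3/11
  1 purple: C(9,1)C(9,2)/C(18,3) = 27/68; then P = C(7,2)/C(11,2) = 21/55
  2 purple: C(9,2)C(9,1)/C(18,3) = 27/68; then P = C(8,2)/C(11,2) = 28/55
  3 purple: C(9,3)C(9,0)/C(18,3) = 7/68; then P = C(9,2)/C(11,2) = 36/55
P(both purple) = 84/187 ≈ 0.4492.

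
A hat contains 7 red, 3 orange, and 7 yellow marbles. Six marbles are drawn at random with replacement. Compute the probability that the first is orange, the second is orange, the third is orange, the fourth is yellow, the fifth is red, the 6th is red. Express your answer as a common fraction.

9261/24137569

Multiply the conditional probability of each draw in order, with replacement (the composition resets each draw).
P = (3/17) · (3/17) · (3/17) · (7/17) · (7/17) · (7/17) = 9261/24137569 ≈ 0.0004.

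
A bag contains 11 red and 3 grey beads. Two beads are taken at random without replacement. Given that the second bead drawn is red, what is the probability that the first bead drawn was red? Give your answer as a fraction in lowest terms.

P(first=red and the second bead drawn is red) = (11/14)·(10/13) = 55/91.
P(the second bead drawn is red) = Σ over first color = 55/91 + 33/182 = 11/14.
By Bayes, P(first=red | the second bead drawn is red) = 55/91 / 11/14 = 10/13 ≈ 0.7692.

10/13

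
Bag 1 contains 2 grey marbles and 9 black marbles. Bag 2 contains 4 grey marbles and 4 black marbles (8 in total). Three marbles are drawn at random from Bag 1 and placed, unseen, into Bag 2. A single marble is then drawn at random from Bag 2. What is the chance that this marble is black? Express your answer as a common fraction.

Condition on how many of the transferred marbles are black (from Bag 1: 9 black of 11; then Bag 2 has 11 total).
  1 black: C(9,1)C(2,2)/C(11,3) = 3/55; then P = 5/11
  2 black: C(9,2)C(2,1)/C(11,3) = 24/55; then P = 6/11
  3 black: C(9,3)C(2,0)/C(11,3) = 28/55; then P = 7/11
P(black from Bag 2) = 71/121 ≈ 0.5868.

71/121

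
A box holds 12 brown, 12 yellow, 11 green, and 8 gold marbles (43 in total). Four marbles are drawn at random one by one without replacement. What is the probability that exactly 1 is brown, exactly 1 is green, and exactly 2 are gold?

Unordered draws without replacement: count favorable combinations over C(43,4).
Favorable = C(12,1) · C(12,0) · C(11,1) · C(8,2) = 3696; total = C(43,4) = 123410.
P = 3696/123410 = 264/8815 ≈ 0.0299.

264/8815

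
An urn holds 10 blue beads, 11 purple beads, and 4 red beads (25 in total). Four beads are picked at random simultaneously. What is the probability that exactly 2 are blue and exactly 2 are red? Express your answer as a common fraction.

Unordered draws without replacement: count favorable combinations over C(25,4).
Favorable = C(10,2) · C(11,0) · C(4,2) = 270; total = C(25,4) = 12650.
P = 270/12650 = 27/1265 ≈ 0.0213.

27/1265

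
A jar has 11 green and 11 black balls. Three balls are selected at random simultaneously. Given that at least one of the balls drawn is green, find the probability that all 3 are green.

3/25

P(all 3 green) = C(11,3)/C(22,3) = 3/28; P(at least one green) = 1 − C(11,3)/C(22,3) = 25/28.
Since 'all 3 green' ⊆ 'at least one green', P(all 3 | at least one) = 3/28 / 25/28 = 3/25 ≈ 0.1200.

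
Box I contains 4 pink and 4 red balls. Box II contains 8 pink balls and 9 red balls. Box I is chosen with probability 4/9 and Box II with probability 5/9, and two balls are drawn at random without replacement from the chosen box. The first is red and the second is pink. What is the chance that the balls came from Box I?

272/587

P(E | Box I) = 2/7; P(E | Box II) = 9/34.
P(E) = 4/9·2/7 + 5/9·9/34 = 587/2142.
By Bayes' rule, P(Box I | E) = 8/63 / 587/2142 = 272/587 ≈ 0.4634.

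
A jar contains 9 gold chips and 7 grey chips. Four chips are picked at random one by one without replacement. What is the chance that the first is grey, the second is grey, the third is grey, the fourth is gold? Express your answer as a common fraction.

Multiply the conditional probability of each draw in order, without replacement, so each draw removes one from its color and from the total.
P = (7/16) · (6/15) · (5/14) · (9/13) = 9/208 ≈ 0.0433.

9/208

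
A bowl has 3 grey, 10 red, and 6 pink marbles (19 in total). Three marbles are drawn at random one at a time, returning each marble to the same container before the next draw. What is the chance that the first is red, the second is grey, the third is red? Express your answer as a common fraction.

Multiply the conditional probability of each draw in order, with replacement (the composition resets each draw).
P = (10/19) · (3/19) · (10/19) = 300/6859 ≈ 0.0437.

300/6859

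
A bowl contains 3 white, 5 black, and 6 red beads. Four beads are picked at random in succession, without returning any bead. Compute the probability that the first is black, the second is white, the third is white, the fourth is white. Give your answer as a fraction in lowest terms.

Multiply the conditional probability of each draw in order, without replacement, so each draw removes one from its color and from the total.
P = (5/14) · (3/13) · (2/12) · (1/11) = 5/4004 ≈ 0.0012.

5/4004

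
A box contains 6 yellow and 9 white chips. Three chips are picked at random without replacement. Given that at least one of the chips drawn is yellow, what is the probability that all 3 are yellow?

20/371

P(all 3 yellow) = C(6,3)/C(15,3) = 4/91; P(at least one yellow) = 1 − C(9,3)/C(15,3) = 53/65.
Since 'all 3 yellow' ⊆ 'at least one yellow', P(all 3 | at least one) = 4/91 / 53/65 = 20/371 ≈ 0.0539.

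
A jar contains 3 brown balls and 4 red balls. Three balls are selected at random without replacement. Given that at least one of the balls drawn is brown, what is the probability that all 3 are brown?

1/31

P(all 3 brown) = C(3,3)/C(7,3) = 1/35; P(at least one brown) = 1 − C(4,3)/C(7,3) = 31/35.
Since 'all 3 brown' ⊆ 'at least one brown', P(all 3 | at least one) = 1/35 / 31/35 = 1/31 ≈ 0.0323.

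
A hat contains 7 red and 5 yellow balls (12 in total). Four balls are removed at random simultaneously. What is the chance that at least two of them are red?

28/33

Sum the hypergeometric tail for j = 2,…,4 red balls.
Favorable = C(7,2)·C(5,2) + C(7,3)·C(5,1) + C(7,4)·C(5,0) = 420; total = C(12,4) = 495.
P = 420/495 = 28/33 ≈ 0.8485.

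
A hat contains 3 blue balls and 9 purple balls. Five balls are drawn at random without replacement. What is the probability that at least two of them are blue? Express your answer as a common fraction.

4/11

Sum the hypergeometric tail for j = 2,…,3 blue balls.
Favorable = C(3,2)·C(9,3) + C(3,3)·C(9,2) = 288; total = C(12,5) = 792.
P = 288/792 = 4/11 ≈ 0.3636.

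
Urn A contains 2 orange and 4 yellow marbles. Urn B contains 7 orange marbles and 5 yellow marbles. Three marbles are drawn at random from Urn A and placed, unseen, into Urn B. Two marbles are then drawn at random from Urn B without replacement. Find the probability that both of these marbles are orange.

47/175

Condition on how many of the transferred marbles are orange (from Urn A: 2 orange of 6; then Urn B has 15 total).
  0 orange: C(2,0)C(4,3)/C(6,3) = 1/5; then P = C(7,2)/C(15,2) = 1/5
  1 orange: C(2,1)C(4,2)/C(6,3) = 3/5; then P = C(8,2)/C(15,2) = 4/15
  2 orange: C(2,2)C(4,1)/C(6,3) = 1/5; then P = C(9,2)/C(15,2) = 12/35
P(both orange) = 47/175 ≈ 0.2686.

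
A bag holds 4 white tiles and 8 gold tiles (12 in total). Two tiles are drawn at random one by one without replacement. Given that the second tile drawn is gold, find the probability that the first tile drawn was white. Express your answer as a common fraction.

P(first=white and the second tile drawn is gold) = (4/12)·(8/11) = 8/33.
P(the second tile drawn is gold) = Σ over first color = 8/33 + 14/33 = 2/3.
By Bayes, P(first=white | the second tile drawn is gold) = 8/33 / 2/3 = 4/11 ≈ 0.3636.

4/11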